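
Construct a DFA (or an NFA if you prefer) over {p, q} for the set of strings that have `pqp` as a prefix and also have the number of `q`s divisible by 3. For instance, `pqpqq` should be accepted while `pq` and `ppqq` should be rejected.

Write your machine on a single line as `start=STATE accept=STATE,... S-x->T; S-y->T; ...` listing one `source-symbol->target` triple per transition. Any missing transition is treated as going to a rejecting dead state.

start=A; accept=I; A-p->B; A-q->C; B-p->D; B-q->E; C-p->C; C-q->F; D-p->D; D-q->C; E-p->G; E-q->F; F-p->F; F-q->D; G-p->G; G-q->H; H-p->H; H-q->I; I-p->I; I-q->G

Run two small machines in parallel and take their product. The first has 5 states tracking whether the input so far still matches the prefix `pqp`; the second has 3 states tracking the count of `q`s modulo 3. A product state is a pair (one from each), accepting exactly when both do.
A 9-state machine:
       p  q 
>  A   B  C 
   B   D  E 
   C   C  F 
   D   D  C 
   E   G  F 
   F   F  D 
   G   G  H 
   H   H  I 
 * I   I  G 
(> = start, * = accepting)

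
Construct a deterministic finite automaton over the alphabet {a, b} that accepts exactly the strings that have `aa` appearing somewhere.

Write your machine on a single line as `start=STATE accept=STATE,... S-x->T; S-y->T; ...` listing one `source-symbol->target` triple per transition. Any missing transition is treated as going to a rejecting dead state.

Track how much of `aa` has been matched so far: state s0 is no progress, s2 is the absorbing accept state reached once `aa` has occurred. Intermediate states record partial matches; on a mismatch, fall back to the longest reusable overlap.
        a   b  
>  s0   s1  s0 
   s1   s2  s0 
 * s2   s2  s2 
(> = start, * = accepting)

start=s0; accept=s2; s0-a->s1; s0-b->s0; s1-a->s2; s1-b->s0; s2-a->s2; s2-b->s2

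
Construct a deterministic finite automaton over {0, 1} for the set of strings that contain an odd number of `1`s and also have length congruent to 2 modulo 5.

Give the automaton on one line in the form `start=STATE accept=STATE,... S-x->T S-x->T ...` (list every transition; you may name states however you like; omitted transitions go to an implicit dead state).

Run two small machines in parallel and take their product. The first has 2 states tracking the count of `1`s modulo 2; the second has 5 states tracking the input length modulo 5. A product state is a pair (one from each), accepting exactly when both do.
10 states suffice.
       0  1 
>  A   B  C 
   B   D  E 
   C   E  D 
   D   F  G 
 * E   G  F 
   F   H  I 
   G   I  H 
   H   A  J 
   I   J  A 
   J   C  B 
(> = start, * = accepting)

start=A accept=E A-0->B A-1->C B-0->D B-1->E C-0->E C-1->D D-0->F D-1->G E-0->G E-1->F F-0->H F-1->I G-0->I G-1->H H-0->A H-1->J I-0->J I-1->A J-0->C J-1->B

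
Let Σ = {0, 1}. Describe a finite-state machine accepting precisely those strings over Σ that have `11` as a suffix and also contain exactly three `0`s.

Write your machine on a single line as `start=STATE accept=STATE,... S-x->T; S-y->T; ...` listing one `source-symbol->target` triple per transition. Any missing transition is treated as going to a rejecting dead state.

Build one automaton per condition and run them in lockstep. The first has 3 states tracking how much of the suffix `11` has currently been matched; the second has 5 states tracking the count of `0`s, saturating at 4. A product state is a pair (one from each), accepting exactly when both do. Equivalent product states are then merged.
        0   1  
>  s0   s1  s0 
   s1   s2  s1 
   s2   s3  s2 
   s3   s4  s5 
   s4   s4  s4 
   s5   s4  s6 
 * s6   s4  s6 
(> = start, * = accepting)

start=s0; accept=s6; s0-0->s1; s0-1->s0; s1-0->s2; s1-1->s1; s2-0->s3; s2-1->s2; s3-0->s4; s3-1->s5; s4-0->s4; s4-1->s4; s5-0->s4; s5-1->s6; s6-0->s4; s6-1->s6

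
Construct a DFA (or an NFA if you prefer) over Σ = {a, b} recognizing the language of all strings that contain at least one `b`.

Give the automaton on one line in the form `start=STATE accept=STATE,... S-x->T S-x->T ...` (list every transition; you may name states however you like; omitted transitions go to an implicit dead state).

Count `b`s, saturating at 2: state q0 means no `b` yet, q1 means one `b` seen, q2 means more than one. Each `b` increments (capped at q2); other symbols loop. Accept from {q1, q2}.
A 3-state machine:
        a   b  
>  q0   q0  q1 
 * q1   q1  q2 
 * q2   q2  q2 
(> = start, * = accepting)

start=q0 accept=q1,q2 q0-a->q0 q0-b->q1 q1-a->q1 q1-b->q2 q2-a->q2 q2-b->q2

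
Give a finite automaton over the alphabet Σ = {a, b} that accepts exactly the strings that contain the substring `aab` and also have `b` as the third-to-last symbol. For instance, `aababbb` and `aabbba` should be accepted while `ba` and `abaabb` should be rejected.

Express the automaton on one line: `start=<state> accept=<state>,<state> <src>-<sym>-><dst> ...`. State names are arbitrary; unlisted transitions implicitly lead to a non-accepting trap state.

start=q0 accept=q6,q7,q8,q9 q0-a->q1 q0-b->q0 q1-a->q2 q1-b->q0 q2-a->q2 q2-b->q3 q3-a->q4 q3-b->q5 q4-a->q6 q4-b->q7 q5-a->q8 q5-b->q9 q6-a->q2 q6-b->q3 q7-a->q4 q7-b->q5 q8-a->q6 q8-b->q7 q9-a->q8 q9-b->q9

Handle the two conditions separately and then intersect. The first has 4 states tracking whether and how much of `aab` has been seen; the second has 15 states tracking the last 3 symbols read. A product state is a pair (one from each), accepting exactly when both do. Equivalent product states are then merged.
10 states suffice.
        a   b  
>  q0   q1  q0 
   q1   q2  q0 
   q2   q2  q3 
   q3   q4  q5 
   q4   q6  q7 
   q5   q8  q9 
 * q6   q2  q3 
 * q7   q4  q5 
 * q8   q6  q7 
 * q9   q8  q9 
(> = start, * = accepting)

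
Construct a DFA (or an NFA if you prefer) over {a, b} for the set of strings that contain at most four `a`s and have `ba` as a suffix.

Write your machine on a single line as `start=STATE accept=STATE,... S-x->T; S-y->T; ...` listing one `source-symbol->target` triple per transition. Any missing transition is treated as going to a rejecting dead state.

Run two small machines in parallel and take their product. The first has 6 states tracking the count of `a`s, saturating at 5; the second has 3 states tracking how much of the suffix `ba` has currently been matched. A product state is a pair (one from each), accepting exactly when both do. After merging equivalent states the machine shrinks.
A 13-state machine:
          a    b  
>  q0     q1   q2 
   q1     q3   q4 
   q2     q5   q2 
   q3     q6   q7 
   q4     q8   q4 
 * q5     q3   q4 
   q6     q9  q10 
   q7    q11   q7 
 * q8     q6   q7 
   q9     q9   q9 
   q10   q12  q10 
 * q11    q9  q10 
 * q12    q9   q9 
(> = start, * = accepting)

start=q0; accept=q5,q8,q11,q12; q0-a->q1; q0-b->q2; q1-a->q3; q1-b->q4; q2-a->q5; q2-b->q2; q3-a->q6; q3-b->q7; q4-a->q8; q4-b->q4; q5-a->q3; q5-b->q4; q6-a->q9; q6-b->q10; q7-a->q11; q7-b->q7; q8-a->q6; q8-b->q7; q9-a->q9; q9-b->q9; q10-a->q12; q10-b->q10; q11-a->q9; q11-b->q10; q12-a->q9; q12-b->q9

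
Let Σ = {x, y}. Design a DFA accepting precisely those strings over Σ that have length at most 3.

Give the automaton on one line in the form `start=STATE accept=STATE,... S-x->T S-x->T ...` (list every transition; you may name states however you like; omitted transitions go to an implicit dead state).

Count input length up to 4: every symbol moves from q0 toward q4, which means 'more than 3' and absorbs. Accept from {q0, q1, q2, q3}.
5 states suffice.
        x   y  
>* q0   q1  q1 
 * q1   q2  q2 
 * q2   q3  q3 
 * q3   q4  q4 
   q4   q4  q4 
(> = start, * = accepting)

start=q0 accept=q0,q1,q2,q3 q0-x->q1 q0-y->q1 q1-x->q2 q1-y->q2 q2-x->q3 q2-y->q3 q3-x->q4 q3-y->q4 q4-x->q4 q4-y->q4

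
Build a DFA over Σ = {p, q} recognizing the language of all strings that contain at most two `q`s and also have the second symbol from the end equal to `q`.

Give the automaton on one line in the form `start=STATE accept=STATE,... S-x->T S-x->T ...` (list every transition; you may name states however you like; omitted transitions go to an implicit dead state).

Run two small machines in parallel and take their product. One (4 states) tracks the count of `q`s, saturating at 3; the other (7 states) tracks the last 2 symbols read. Each combined state is a pair, one component from each; accept when both components accept.
          p    q  
>  s0     s1   s2 
   s1     s3   s4 
   s2     s5   s6 
   s3     s3   s4 
   s4     s5   s6 
 * s5     s7   s8 
 * s6     s9  s10 
   s7     s7   s8 
   s8     s9  s10 
 * s9    s11  s12 
   s10   s13  s10 
   s11   s11  s12 
   s12   s13  s10 
   s13   s14  s12 
   s14   s14  s12 
(> = start, * = accepting)

start=s0 accept=s5,s6,s9 s0-p->s1 s0-q->s2 s1-p->s3 s1-q->s4 s2-p->s5 s2-q->s6 s3-p->s3 s3-q->s4 s4-p->s5 s4-q->s6 s5-p->s7 s5-q->s8 s6-p->s9 s6-q->s10 s7-p->s7 s7-q->s8 s8-p->s9 s8-q->s10 s9-p->s11 s9-q->s12 s10-p->s13 s10-q->s10 s11-p->s11 s11-q->s12 s12-p->s13 s12-q->s10 s13-p->s14 s13-q->s12 s14-p->s14 s14-q->s12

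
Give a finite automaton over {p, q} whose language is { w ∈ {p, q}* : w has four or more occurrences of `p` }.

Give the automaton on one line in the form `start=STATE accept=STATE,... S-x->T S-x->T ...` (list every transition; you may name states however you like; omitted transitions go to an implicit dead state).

start=A accept=E,F A-p->B A-q->A B-p->C B-q->B C-p->D C-q->C D-p->E D-q->D E-p->F E-q->E F-p->F F-q->F

Count `p`s, saturating at 5: states A through E mean 0 through 4 `p`s seen; F means more than 4. Each `p` increments (capped at F); other symbols loop. Accept from {E, F}.
A 6-state machine:
       p  q 
>  A   B  A 
   B   C  B 
   C   D  C 
   D   E  D 
 * E   F  E 
 * F   F  F 
(> = start, * = accepting)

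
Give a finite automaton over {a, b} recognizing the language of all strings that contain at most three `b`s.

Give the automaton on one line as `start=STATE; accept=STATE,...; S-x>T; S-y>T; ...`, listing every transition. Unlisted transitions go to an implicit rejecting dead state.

start=q0; accept=q0,q1,q2,q3; q0-a>q0; q0-b>q1; q1-a>q1; q1-b>q2; q2-a>q2; q2-b>q3; q3-a>q3; q3-b>q4; q4-a>q4; q4-b>q4

Only the number of `b`s matters, and only up to 4. Make a chain q0 → q1 → q2 → q3 → q4 advanced by each `b` (with q4 absorbing); every other symbol self-loops. The accepting set is {q0, q1, q2, q3}.
        a   b  
>* q0   q0  q1 
 * q1   q1  q2 
 * q2   q2  q3 
 * q3   q3  q4 
   q4   q4  q4 
(> = start, * = accepting)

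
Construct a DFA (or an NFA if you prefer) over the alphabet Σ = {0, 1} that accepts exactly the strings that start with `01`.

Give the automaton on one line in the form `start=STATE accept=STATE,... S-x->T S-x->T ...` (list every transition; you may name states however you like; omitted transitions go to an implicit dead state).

Check the first 2 symbols one by one: s0 through s1 record how many have matched `01` so far; any wrong symbol goes to the dead state s3. After all 2 match we enter the accepting sink s2.
A 4-state machine:
        0   1  
>  s0   s1  s3 
   s1   s3  s2 
 * s2   s2  s2 
   s3   s3  s3 
(> = start, * = accepting)

start=s0 accept=s2 s0-0->s1 s0-1->s3 s1-0->s3 s1-1->s2 s2-0->s2 s2-1->s2 s3-0->s3 s3-1->s3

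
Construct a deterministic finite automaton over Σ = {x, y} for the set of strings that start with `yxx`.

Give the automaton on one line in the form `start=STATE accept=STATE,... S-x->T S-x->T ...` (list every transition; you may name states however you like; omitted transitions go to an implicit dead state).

Check the first 3 symbols one by one: q0 through q2 record how many have matched `yxx` so far; any wrong symbol goes to the dead state q4. After all 3 match we enter the accepting sink q3.
A 5-state machine:
        x   y  
>  q0   q4  q1 
   q1   q2  q4 
   q2   q3  q4 
 * q3   q3  q3 
   q4   q4  q4 
(> = start, * = accepting)

start=q0 accept=q3 q0-x->q4 q0-y->q1 q1-x->q2 q1-y->q4 q2-x->q3 q2-y->q4 q3-x->q3 q3-y->q3 q4-x->q4 q4-y->q4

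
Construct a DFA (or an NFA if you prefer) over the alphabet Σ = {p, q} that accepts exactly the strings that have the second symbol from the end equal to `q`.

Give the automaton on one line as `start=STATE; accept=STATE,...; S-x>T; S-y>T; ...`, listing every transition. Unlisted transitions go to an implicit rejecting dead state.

Because acceptance depends on a position counted from the end, the machine has to buffer the most recent 2 symbols. Make each state the string of the last up-to-2 symbols read; on input `x` shift the window left and append `x`. Accept when the buffered window has length 2 and begins with `q`.
With 7 states:
        p   q  
>  s0   s1  s2 
   s1   s3  s4 
   s2   s5  s6 
   s3   s3  s4 
   s4   s5  s6 
 * s5   s3  s4 
 * s6   s5  s6 
(> = start, * = accepting)

start=s0; accept=s5,s6; s0-p>s1; s0-q>s2; s1-p>s3; s1-q>s4; s2-p>s5; s2-q>s6; s3-p>s3; s3-q>s4; s4-p>s5; s4-q>s6; s5-p>s3; s5-q>s4; s6-p>s5; s6-q>s6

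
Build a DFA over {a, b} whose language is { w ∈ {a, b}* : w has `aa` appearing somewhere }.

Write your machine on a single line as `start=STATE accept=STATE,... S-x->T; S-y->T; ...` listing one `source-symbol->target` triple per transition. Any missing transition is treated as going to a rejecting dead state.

start=q0; accept=q2; q0-a->q1; q0-b->q0; q1-a->q2; q1-b->q0; q2-a->q2; q2-b->q2

Track how much of `aa` has been matched so far: state q0 is no progress, q2 is the absorbing accept state reached once `aa` has occurred. Intermediate states record partial matches; on a mismatch, fall back to the longest reusable overlap.
3 states suffice.
        a   b  
>  q0   q1  q0 
   q1   q2  q0 
 * q2   q2  q2 
(> = start, * = accepting)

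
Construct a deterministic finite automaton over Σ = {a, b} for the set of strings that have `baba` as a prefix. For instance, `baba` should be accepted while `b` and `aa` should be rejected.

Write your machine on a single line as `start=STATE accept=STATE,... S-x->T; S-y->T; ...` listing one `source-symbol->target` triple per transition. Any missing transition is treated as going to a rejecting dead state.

start=s0; accept=s4; s0-a->s5; s0-b->s1; s1-a->s2; s1-b->s5; s2-a->s5; s2-b->s3; s3-a->s4; s3-b->s5; s4-a->s4; s4-b->s4; s5-a->s5; s5-b->s5

Check the first 4 symbols one by one: s0 through s3 record how many have matched `baba` so far; any wrong symbol goes to the dead state s5. After all 4 match we enter the accepting sink s4.
A 6-state machine:
        a   b  
>  s0   s5  s1 
   s1   s2  s5 
   s2   s5  s3 
   s3   s4  s5 
 * s4   s4  s4 
   s5   s5  s5 
(> = start, * = accepting)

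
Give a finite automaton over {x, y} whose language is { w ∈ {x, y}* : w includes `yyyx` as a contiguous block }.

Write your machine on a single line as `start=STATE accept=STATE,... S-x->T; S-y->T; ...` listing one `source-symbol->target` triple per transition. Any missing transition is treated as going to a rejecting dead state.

Track how much of `yyyx` has been matched so far: state s0 is no progress, s4 is the absorbing accept state reached once `yyyx` has occurred. Intermediate states record partial matches; on a mismatch, fall back to the longest reusable overlap.
With 5 states:
        x   y  
>  s0   s0  s1 
   s1   s0  s2 
   s2   s0  s3 
   s3   s4  s3 
 * s4   s4  s4 
(> = start, * = accepting)

start=s0; accept=s4; s0-x->s0; s0-y->s1; s1-x->s0; s1-y->s2; s2-x->s0; s2-y->s3; s3-x->s4; s3-y->s3; s4-x->s4; s4-y->s4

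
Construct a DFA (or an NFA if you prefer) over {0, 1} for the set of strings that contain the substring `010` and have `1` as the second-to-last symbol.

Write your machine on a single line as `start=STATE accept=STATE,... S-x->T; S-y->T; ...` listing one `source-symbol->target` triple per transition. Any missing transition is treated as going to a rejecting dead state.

start=q0; accept=q3,q6; q0-0->q1; q0-1->q0; q1-0->q1; q1-1->q2; q2-0->q3; q2-1->q0; q3-0->q4; q3-1->q5; q4-0->q4; q4-1->q5; q5-0->q3; q5-1->q6; q6-0->q3; q6-1->q6

Run two small machines in parallel and take their product. One (4 states) tracks whether and how much of `010` has been seen; the other (7 states) tracks the last 2 symbols read. Each combined state is a pair, one component from each; accept when both components accept. Equivalent product states are then merged.
        0   1  
>  q0   q1  q0 
   q1   q1  q2 
   q2   q3  q0 
 * q3   q4  q5 
   q4   q4  q5 
   q5   q3  q6 
 * q6   q3  q6 
(> = start, * = accepting)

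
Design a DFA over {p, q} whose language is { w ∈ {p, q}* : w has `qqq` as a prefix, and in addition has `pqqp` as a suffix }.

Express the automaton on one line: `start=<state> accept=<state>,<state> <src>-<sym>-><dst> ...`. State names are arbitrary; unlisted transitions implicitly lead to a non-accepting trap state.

Build one automaton per condition and run them in lockstep. One (5 states) tracks whether the input so far still matches the prefix `qqq`; the other (5 states) tracks how much of the suffix `pqqp` has currently been matched. Each combined state is a pair, one component from each; accept when both components accept.
A 13-state machine:
          p    q  
>  S0     S1   S2 
   S1     S1   S3 
   S2     S1   S4 
   S3     S1   S5 
   S4     S1   S6 
   S5     S7   S8 
   S6     S9   S6 
   S7     S1   S3 
   S8     S1   S8 
   S9     S9  S10 
   S10    S9  S11 
   S11   S12   S6 
 * S12    S9  S10 
(> = start, * = accepting)

start=S0 accept=S12 S0-p->S1 S0-q->S2 S1-p->S1 S1-q->S3 S2-p->S1 S2-q->S4 S3-p->S1 S3-q->S5 S4-p->S1 S4-q->S6 S5-p->S7 S5-q->S8 S6-p->S9 S6-q->S6 S7-p->S1 S7-q->S3 S8-p->S1 S8-q->S8 S9-p->S9 S9-q->S10 S10-p->S9 S10-q->S11 S11-p->S12 S11-q->S6 S12-p->S9 S12-q->S10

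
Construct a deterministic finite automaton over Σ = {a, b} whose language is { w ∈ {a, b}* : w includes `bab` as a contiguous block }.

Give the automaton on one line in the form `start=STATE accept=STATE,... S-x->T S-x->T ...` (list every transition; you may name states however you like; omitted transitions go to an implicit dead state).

start=S0 accept=S3 S0-a->S0 S0-b->S1 S1-a->S2 S1-b->S1 S2-a->S0 S2-b->S3 S3-a->S3 S3-b->S3

Track how much of `bab` has been matched so far: state S0 is no progress, S3 is the absorbing accept state reached once `bab` has occurred. Intermediate states record partial matches; on a mismatch, fall back to the longest reusable overlap.
4 states suffice.
        a   b  
>  S0   S0  S1 
   S1   S2  S1 
   S2   S0  S3 
 * S3   S3  S3 
(> = start, * = accepting)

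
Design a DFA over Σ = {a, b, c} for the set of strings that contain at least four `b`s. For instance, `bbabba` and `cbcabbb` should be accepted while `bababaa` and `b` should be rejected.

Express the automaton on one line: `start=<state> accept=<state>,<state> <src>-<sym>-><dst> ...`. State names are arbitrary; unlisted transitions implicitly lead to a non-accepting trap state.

Count `b`s, saturating at 5: states q0 through q4 mean 0 through 4 `b`s seen; q5 means more than 4. Each `b` increments (capped at q5); other symbols loop. Accept from {q4, q5}.
A 6-state machine:
        a   b   c  
>  q0   q0  q1  q0 
   q1   q1  q2  q1 
   q2   q2  q3  q2 
   q3   q3  q4  q3 
 * q4   q4  q5  q4 
 * q5   q5  q5  q5 
(> = start, * = accepting)

start=q0 accept=q4,q5 q0-a->q0 q0-b->q1 q0-c->q0 q1-a->q1 q1-b->q2 q1-c->q1 q2-a->q2 q2-b->q3 q2-c->q2 q3-a->q3 q3-b->q4 q3-c->q3 q4-a->q4 q4-b->q5 q4-c->q4 q5-a->q5 q5-b->q5 q5-c->q5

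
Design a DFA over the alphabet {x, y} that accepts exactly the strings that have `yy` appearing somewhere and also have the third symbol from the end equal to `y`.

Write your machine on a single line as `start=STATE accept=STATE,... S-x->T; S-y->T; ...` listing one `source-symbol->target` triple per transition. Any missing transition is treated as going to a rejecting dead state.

start=S0; accept=S3,S4,S5,S6; S0-x->S0; S0-y->S1; S1-x->S0; S1-y->S2; S2-x->S3; S2-y->S4; S3-x->S5; S3-y->S6; S4-x->S3; S4-y->S4; S5-x->S7; S5-y->S8; S6-x->S9; S6-y->S2; S7-x->S7; S7-y->S8; S8-x->S9; S8-y->S2; S9-x->S5; S9-y->S6

Build one automaton per condition and run them in lockstep. The first has 3 states tracking whether and how much of `yy` has been seen; the second has 15 states tracking the last 3 symbols read. A product state is a pair (one from each), accepting exactly when both do. Equivalent product states are then merged.
        x   y  
>  S0   S0  S1 
   S1   S0  S2 
   S2   S3  S4 
 * S3   S5  S6 
 * S4   S3  S4 
 * S5   S7  S8 
 * S6   S9  S2 
   S7   S7  S8 
   S8   S9  S2 
   S9   S5  S6 
(> = start, * = accepting)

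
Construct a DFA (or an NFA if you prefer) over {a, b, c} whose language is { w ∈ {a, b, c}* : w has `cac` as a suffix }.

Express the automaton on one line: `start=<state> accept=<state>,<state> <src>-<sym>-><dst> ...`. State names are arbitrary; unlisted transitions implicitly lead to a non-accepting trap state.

start=q0 accept=q3 q0-a->q0 q0-b->q0 q0-c->q1 q1-a->q2 q1-b->q0 q1-c->q1 q2-a->q0 q2-b->q0 q2-c->q3 q3-a->q2 q3-b->q0 q3-c->q1

Remember how much of `cac` the current input suffix matches. State q0 means no match yet; q1 means the last symbol is `c`; q2 means the last 2 symbols are `ca`; q3 means the last 3 symbols are `cac`. Only q3 accepts. On a mismatch, fall back to the longest proper suffix that is still a prefix of `cac`.
A 4-state machine:
        a   b   c  
>  q0   q0  q0  q1 
   q1   q2  q0  q1 
   q2   q0  q0  q3 
 * q3   q2  q0  q1 
(> = start, * = accepting)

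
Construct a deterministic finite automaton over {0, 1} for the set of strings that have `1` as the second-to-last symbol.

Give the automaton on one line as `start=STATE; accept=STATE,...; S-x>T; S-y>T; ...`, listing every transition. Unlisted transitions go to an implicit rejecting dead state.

start=A; accept=F,G; A-0>B; A-1>C; B-0>D; B-1>E; C-0>F; C-1>G; D-0>D; D-1>E; E-0>F; E-1>G; F-0>D; F-1>E; G-0>F; G-1>G

Because acceptance depends on a position counted from the end, the machine has to buffer the most recent 2 symbols. Make each state the string of the last up-to-2 symbols read; on input `x` shift the window left and append `x`. Accept when the buffered window has length 2 and begins with `1`.
       0  1 
>  A   B  C 
   B   D  E 
   C   F  G 
   D   D  E 
   E   F  G 
 * F   D  E 
 * G   F  G 
(> = start, * = accepting)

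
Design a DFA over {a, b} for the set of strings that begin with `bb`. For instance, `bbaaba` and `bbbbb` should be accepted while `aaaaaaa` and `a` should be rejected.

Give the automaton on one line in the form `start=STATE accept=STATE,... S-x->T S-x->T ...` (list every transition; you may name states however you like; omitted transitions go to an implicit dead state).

Walk along `bb` while the input agrees: from q0 take `b` to q1, and so on. Any deviation drops to the rejecting sink q3. Once q2 is reached the prefix is confirmed and every continuation is accepted.
With 4 states:
        a   b  
>  q0   q3  q1 
   q1   q3  q2 
 * q2   q2  q2 
   q3   q3  q3 
(> = start, * = accepting)

start=q0 accept=q2 q0-a->q3 q0-b->q1 q1-a->q3 q1-b->q2 q2-a->q2 q2-b->q2 q3-a->q3 q3-b->q3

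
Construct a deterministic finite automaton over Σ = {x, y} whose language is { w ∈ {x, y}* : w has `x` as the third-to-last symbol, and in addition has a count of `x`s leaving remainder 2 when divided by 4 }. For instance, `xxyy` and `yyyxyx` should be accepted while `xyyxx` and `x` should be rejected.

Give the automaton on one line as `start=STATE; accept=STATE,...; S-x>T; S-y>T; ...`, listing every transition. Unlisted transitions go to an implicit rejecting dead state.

Build one automaton per condition and run them in lockstep. The first has 15 states tracking the last 3 symbols read; the second has 4 states tracking the count of `x`s modulo 4. A product state is a pair (one from each), accepting exactly when both do. After merging equivalent states the machine shrinks.
A 15-state machine:
          x    y  
>  q0     q1   q0 
   q1     q2   q3 
   q2     q4   q5 
   q3     q6   q7 
   q4     q8   q4 
 * q5     q4   q9 
 * q6     q4  q10 
   q7    q11   q7 
   q8    q12   q0 
 * q9     q4  q13 
   q10    q4   q9 
   q11    q4  q10 
   q12   q14   q3 
   q13    q4  q13 
 * q14    q4   q5 
(> = start, * = accepting)

start=q0; accept=q5,q6,q9,q14; q0-x>q1; q0-y>q0; q1-x>q2; q1-y>q3; q2-x>q4; q2-y>q5; q3-x>q6; q3-y>q7; q4-x>q8; q4-y>q4; q5-x>q4; q5-y>q9; q6-x>q4; q6-y>q10; q7-x>q11; q7-y>q7; q8-x>q12; q8-y>q0; q9-x>q4; q9-y>q13; q10-x>q4; q10-y>q9; q11-x>q4; q11-y>q10; q12-x>q14; q12-y>q3; q13-x>q4; q13-y>q13; q14-x>q4; q14-y>q5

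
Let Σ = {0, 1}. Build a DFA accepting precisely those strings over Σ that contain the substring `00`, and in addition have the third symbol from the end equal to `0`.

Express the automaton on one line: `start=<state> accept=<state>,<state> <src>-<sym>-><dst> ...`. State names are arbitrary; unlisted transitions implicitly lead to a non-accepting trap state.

Build one automaton per condition and run them in lockstep. One (3 states) tracks whether and how much of `00` has been seen; the other (15 states) tracks the last 3 symbols read. Each combined state is a pair, one component from each; accept when both components accept.
With 20 states:
          0    1  
>  q0     q1   q2 
   q1     q3   q4 
   q2     q5   q6 
   q3     q7   q8 
   q4     q9  q10 
   q5    q11  q12 
   q6    q13  q14 
 * q7     q7   q8 
 * q8    q15  q16 
   q9    q11  q12 
   q10   q13  q14 
   q11    q7   q8 
   q12    q9  q10 
   q13   q11  q12 
   q14   q13  q14 
 * q15   q11  q17 
 * q16   q18  q19 
   q17   q15  q16 
   q18   q11  q17 
   q19   q18  q19 
(> = start, * = accepting)

start=q0 accept=q7,q8,q15,q16 q0-0->q1 q0-1->q2 q1-0->q3 q1-1->q4 q2-0->q5 q2-1->q6 q3-0->q7 q3-1->q8 q4-0->q9 q4-1->q10 q5-0->q11 q5-1->q12 q6-0->q13 q6-1->q14 q7-0->q7 q7-1->q8 q8-0->q15 q8-1->q16 q9-0->q11 q9-1->q12 q10-0->q13 q10-1->q14 q11-0->q7 q11-1->q8 q12-0->q9 q12-1->q10 q13-0->q11 q13-1->q12 q14-0->q13 q14-1->q14 q15-0->q11 q15-1->q17 q16-0->q18 q16-1->q19 q17-0->q15 q17-1->q16 q18-0->q11 q18-1->q17 q19-0->q18 q19-1->q19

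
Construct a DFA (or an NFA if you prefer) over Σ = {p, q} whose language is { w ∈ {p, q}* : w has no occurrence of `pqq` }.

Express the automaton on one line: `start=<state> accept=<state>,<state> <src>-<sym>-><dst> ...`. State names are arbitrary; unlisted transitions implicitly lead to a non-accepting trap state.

start=A accept=A,B,C A-p->B A-q->A B-p->B B-q->C C-p->B C-q->D D-p->D D-q->D

This is the complement of 'contains `pqq`'. Use the same substring-matching states — A through D holding how much of `pqq` has just been matched — but flip the accepting set: everything except the trap D accepts.
4 states suffice.
       p  q 
>* A   B  A 
 * B   B  C 
 * C   B  D 
   D   D  D 
(> = start, * = accepting)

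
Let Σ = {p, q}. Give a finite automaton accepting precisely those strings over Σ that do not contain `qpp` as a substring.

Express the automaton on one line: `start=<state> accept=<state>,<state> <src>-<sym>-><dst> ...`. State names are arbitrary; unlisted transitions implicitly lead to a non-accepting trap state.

start=S0 accept=S0,S1,S2 S0-p->S0 S0-q->S1 S1-p->S2 S1-q->S1 S2-p->S3 S2-q->S1 S3-p->S3 S3-q->S3

Track partial matches of the forbidden pattern `qpp`. State S3 is a dead state reached once `qpp` has occurred; every other state accepts. S0 means no part of `qpp` is currently matched.
A 4-state machine:
        p   q  
>* S0   S0  S1 
 * S1   S2  S1 
 * S2   S3  S1 
   S3   S3  S3 
(> = start, * = accepting)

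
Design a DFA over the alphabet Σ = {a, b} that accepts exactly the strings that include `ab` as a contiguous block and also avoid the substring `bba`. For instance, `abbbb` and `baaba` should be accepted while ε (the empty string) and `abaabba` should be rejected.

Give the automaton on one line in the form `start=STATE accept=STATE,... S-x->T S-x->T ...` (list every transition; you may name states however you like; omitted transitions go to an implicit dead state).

Handle the two conditions separately and then intersect. One (3 states) tracks whether and how much of `ab` has been seen; the other (4 states) tracks partial matches of the forbidden pattern `bba`. Each combined state is a pair, one component from each; accept when both components accept. Equivalent product states are then merged.
        a   b  
>  q0   q1  q2 
   q1   q1  q3 
   q2   q1  q4 
 * q3   q5  q6 
   q4   q4  q4 
 * q5   q5  q3 
 * q6   q4  q6 
(> = start, * = accepting)

start=q0 accept=q3,q5,q6 q0-a->q1 q0-b->q2 q1-a->q1 q1-b->q3 q2-a->q1 q2-b->q4 q3-a->q5 q3-b->q6 q4-a->q4 q4-b->q4 q5-a->q5 q5-b->q3 q6-a->q4 q6-b->q6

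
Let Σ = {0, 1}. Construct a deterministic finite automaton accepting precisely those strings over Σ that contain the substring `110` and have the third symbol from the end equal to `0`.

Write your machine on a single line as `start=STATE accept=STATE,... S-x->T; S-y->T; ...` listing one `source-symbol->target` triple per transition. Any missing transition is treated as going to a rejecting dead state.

Build one automaton per condition and run them in lockstep. One (4 states) tracks whether and how much of `110` has been seen; the other (15 states) tracks the last 3 symbols read. Each combined state is a pair, one component from each; accept when both components accept.
22 states suffice.
          0    1  
>  q0     q1   q2 
   q1     q3   q4 
   q2     q5   q6 
   q3     q7   q8 
   q4     q9  q10 
   q5    q11  q12 
   q6    q13  q14 
   q7     q7   q8 
   q8     q9  q10 
   q9    q11  q12 
   q10   q13  q14 
   q11    q7   q8 
   q12    q9  q10 
   q13   q15  q16 
   q14   q13  q14 
   q15   q17  q18 
   q16   q19  q20 
 * q17   q17  q18 
 * q18   q19  q20 
 * q19   q15  q16 
 * q20   q13  q21 
   q21   q13  q21 
(> = start, * = accepting)

start=q0; accept=q17,q18,q19,q20; q0-0->q1; q0-1->q2; q1-0->q3; q1-1->q4; q2-0->q5; q2-1->q6; q3-0->q7; q3-1->q8; q4-0->q9; q4-1->q10; q5-0->q11; q5-1->q12; q6-0->q13; q6-1->q14; q7-0->q7; q7-1->q8; q8-0->q9; q8-1->q10; q9-0->q11; q9-1->q12; q10-0->q13; q10-1->q14; q11-0->q7; q11-1->q8; q12-0->q9; q12-1->q10; q13-0->q15; q13-1->q16; q14-0->q13; q14-1->q14; q15-0->q17; q15-1->q18; q16-0->q19; q16-1->q20; q17-0->q17; q17-1->q18; q18-0->q19; q18-1->q20; q19-0->q15; q19-1->q16; q20-0->q13; q20-1->q21; q21-0->q13; q21-1->q21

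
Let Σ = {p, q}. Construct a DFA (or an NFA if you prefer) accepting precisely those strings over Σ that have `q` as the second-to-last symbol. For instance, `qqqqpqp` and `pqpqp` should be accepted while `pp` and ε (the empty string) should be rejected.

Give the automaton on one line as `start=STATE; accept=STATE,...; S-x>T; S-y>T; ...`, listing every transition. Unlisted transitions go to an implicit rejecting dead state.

A DFA must remember the last 2 symbols (since which symbol is second-to-last isn't known until the input ends). Use one state per possible window of the last ≤2 symbols; accept from those whose window starts with `q`.
A 7-state machine:
        p   q  
>  s0   s1  s2 
   s1   s3  s4 
   s2   s5  s6 
   s3   s3  s4 
   s4   s5  s6 
 * s5   s3  s4 
 * s6   s5  s6 
(> = start, * = accepting)

start=s0; accept=s5,s6; s0-p>s1; s0-q>s2; s1-p>s3; s1-q>s4; s2-p>s5; s2-q>s6; s3-p>s3; s3-q>s4; s4-p>s5; s4-q>s6; s5-p>s3; s5-q>s4; s6-p>s5; s6-q>s6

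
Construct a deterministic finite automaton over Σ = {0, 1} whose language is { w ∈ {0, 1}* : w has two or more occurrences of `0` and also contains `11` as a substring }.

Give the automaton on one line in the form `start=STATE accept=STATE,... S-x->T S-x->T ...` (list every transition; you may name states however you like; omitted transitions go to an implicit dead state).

Build one automaton per condition and run them in lockstep. The first has 4 states tracking the count of `0`s, saturating at 3; the second has 3 states tracking whether and how much of `11` has been seen. A product state is a pair (one from each), accepting exactly when both do. After merging equivalent states the machine shrinks.
9 states suffice.
        0   1  
>  q0   q1  q2 
   q1   q3  q4 
   q2   q1  q5 
   q3   q3  q6 
   q4   q3  q7 
   q5   q7  q5 
   q6   q3  q8 
   q7   q8  q7 
 * q8   q8  q8 
(> = start, * = accepting)

start=q0 accept=q8 q0-0->q1 q0-1->q2 q1-0->q3 q1-1->q4 q2-0->q1 q2-1->q5 q3-0->q3 q3-1->q6 q4-0->q3 q4-1->q7 q5-0->q7 q5-1->q5 q6-0->q3 q6-1->q8 q7-0->q8 q7-1->q7 q8-0->q8 q8-1->q8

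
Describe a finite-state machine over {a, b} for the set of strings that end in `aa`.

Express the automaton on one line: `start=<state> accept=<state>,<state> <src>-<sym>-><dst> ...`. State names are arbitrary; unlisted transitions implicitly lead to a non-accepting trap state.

Let each state record the length of the longest suffix of the input read so far that is also a prefix of `aa`. q1 means the last symbol is `a`; q2 means the last 2 symbols are `aa`. Accept only at q2, where the string currently ends in `aa`.
A 3-state machine:
        a   b  
>  q0   q1  q0 
   q1   q2  q0 
 * q2   q2  q0 
(> = start, * = accepting)

start=q0 accept=q2 q0-a->q1 q0-b->q0 q1-a->q2 q1-b->q0 q2-a->q2 q2-b->q0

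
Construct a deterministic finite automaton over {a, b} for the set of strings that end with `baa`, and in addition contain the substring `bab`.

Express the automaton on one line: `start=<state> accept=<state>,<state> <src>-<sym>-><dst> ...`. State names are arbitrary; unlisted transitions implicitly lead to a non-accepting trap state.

Run two small machines in parallel and take their product. One (4 states) tracks how much of the suffix `baa` has currently been matched; the other (4 states) tracks whether and how much of `bab` has been seen. Each combined state is a pair, one component from each; accept when both components accept.
An 8-state machine:
        a   b  
>  s0   s0  s1 
   s1   s2  s1 
   s2   s3  s4 
   s3   s0  s1 
   s4   s5  s4 
   s5   s6  s4 
 * s6   s7  s4 
   s7   s7  s4 
(> = start, * = accepting)

start=s0 accept=s6 s0-a->s0 s0-b->s1 s1-a->s2 s1-b->s1 s2-a->s3 s2-b->s4 s3-a->s0 s3-b->s1 s4-a->s5 s4-b->s4 s5-a->s6 s5-b->s4 s6-a->s7 s6-b->s4 s7-a->s7 s7-b->s4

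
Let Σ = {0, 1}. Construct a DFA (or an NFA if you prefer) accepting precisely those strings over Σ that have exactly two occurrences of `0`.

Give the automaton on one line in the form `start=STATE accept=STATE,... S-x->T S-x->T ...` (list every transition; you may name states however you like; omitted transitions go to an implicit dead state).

start=S0 accept=S2 S0-0->S1 S0-1->S0 S1-0->S2 S1-1->S1 S2-0->S3 S2-1->S2 S3-0->S3 S3-1->S3

Count `0`s, saturating at 3: states S0 through S2 mean 0 through 2 `0`s seen; S3 means more than 2. Each `0` increments (capped at S3); other symbols loop. Accept from {S2}.
A 4-state machine:
        0   1  
>  S0   S1  S0 
   S1   S2  S1 
 * S2   S3  S2 
   S3   S3  S3 
(> = start, * = accepting)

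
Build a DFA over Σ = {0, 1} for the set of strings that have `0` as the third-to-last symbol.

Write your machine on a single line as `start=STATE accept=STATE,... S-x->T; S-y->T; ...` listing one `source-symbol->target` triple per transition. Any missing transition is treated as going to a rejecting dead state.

start=s0; accept=s7,s8,s9,s10; s0-0->s1; s0-1->s2; s1-0->s3; s1-1->s4; s2-0->s5; s2-1->s6; s3-0->s7; s3-1->s8; s4-0->s9; s4-1->s10; s5-0->s11; s5-1->s12; s6-0->s13; s6-1->s14; s7-0->s7; s7-1->s8; s8-0->s9; s8-1->s10; s9-0->s11; s9-1->s12; s10-0->s13; s10-1->s14; s11-0->s7; s11-1->s8; s12-0->s9; s12-1->s10; s13-0->s11; s13-1->s12; s14-0->s13; s14-1->s14

A DFA must remember the last 3 symbols (since which symbol is third-to-last isn't known until the input ends). Use one state per possible window of the last ≤3 symbols; accept from those whose window starts with `0`.
          0    1  
>  s0     s1   s2 
   s1     s3   s4 
   s2     s5   s6 
   s3     s7   s8 
   s4     s9  s10 
   s5    s11  s12 
   s6    s13  s14 
 * s7     s7   s8 
 * s8     s9  s10 
 * s9    s11  s12 
 * s10   s13  s14 
   s11    s7   s8 
   s12    s9  s10 
   s13   s11  s12 
   s14   s13  s14 
(> = start, * = accepting)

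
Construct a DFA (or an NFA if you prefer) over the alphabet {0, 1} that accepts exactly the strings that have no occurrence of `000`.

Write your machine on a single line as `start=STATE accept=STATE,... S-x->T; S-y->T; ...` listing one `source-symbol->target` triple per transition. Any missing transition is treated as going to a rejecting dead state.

Track partial matches of the forbidden pattern `000`. State D is a dead state reached once `000` has occurred; every other state accepts. A means no part of `000` is currently matched.
       0  1 
>* A   B  A 
 * B   C  A 
 * C   D  A 
   D   D  D 
(> = start, * = accepting)

start=A; accept=A,B,C; A-0->B; A-1->A; B-0->C; B-1->A; C-0->D; C-1->A; D-0->D; D-1->D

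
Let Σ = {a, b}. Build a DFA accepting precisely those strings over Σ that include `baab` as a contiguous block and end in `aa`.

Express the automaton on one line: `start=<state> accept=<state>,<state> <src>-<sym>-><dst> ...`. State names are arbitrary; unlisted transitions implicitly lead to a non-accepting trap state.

start=q0 accept=q6 q0-a->q0 q0-b->q1 q1-a->q2 q1-b->q1 q2-a->q3 q2-b->q1 q3-a->q0 q3-b->q4 q4-a->q5 q4-b->q4 q5-a->q6 q5-b->q4 q6-a->q6 q6-b->q4

Run two small machines in parallel and take their product. The first has 5 states tracking whether and how much of `baab` has been seen; the second has 3 states tracking how much of the suffix `aa` has currently been matched. A product state is a pair (one from each), accepting exactly when both do. After merging equivalent states the machine shrinks.
With 7 states:
        a   b  
>  q0   q0  q1 
   q1   q2  q1 
   q2   q3  q1 
   q3   q0  q4 
   q4   q5  q4 
   q5   q6  q4 
 * q6   q6  q4 
(> = start, * = accepting)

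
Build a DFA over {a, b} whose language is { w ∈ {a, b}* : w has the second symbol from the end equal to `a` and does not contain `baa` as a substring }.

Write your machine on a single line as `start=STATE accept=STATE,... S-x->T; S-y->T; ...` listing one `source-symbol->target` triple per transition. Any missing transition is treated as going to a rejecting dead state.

Run two small machines in parallel and take their product. One (7 states) tracks the last 2 symbols read; the other (4 states) tracks partial matches of the forbidden pattern `baa`. Each combined state is a pair, one component from each; accept when both components accept.
With 11 states:
          a    b  
>  q0     q1   q2 
   q1     q3   q4 
   q2     q5   q6 
 * q3     q3   q4 
 * q4     q5   q6 
   q5     q7   q4 
   q6     q5   q6 
   q7     q7   q8 
   q8     q9  q10 
   q9     q7   q8 
   q10    q9  q10 
(> = start, * = accepting)

start=q0; accept=q3,q4; q0-a->q1; q0-b->q2; q1-a->q3; q1-b->q4; q2-a->q5; q2-b->q6; q3-a->q3; q3-b->q4; q4-a->q5; q4-b->q6; q5-a->q7; q5-b->q4; q6-a->q5; q6-b->q6; q7-a->q7; q7-b->q8; q8-a->q9; q8-b->q10; q9-a->q7; q9-b->q8; q10-a->q9; q10-b->q10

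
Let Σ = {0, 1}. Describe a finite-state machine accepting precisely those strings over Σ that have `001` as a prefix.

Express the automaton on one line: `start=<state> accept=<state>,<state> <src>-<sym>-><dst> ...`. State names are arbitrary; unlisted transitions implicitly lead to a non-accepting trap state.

start=q0 accept=q3 q0-0->q1 q0-1->q4 q1-0->q2 q1-1->q4 q2-0->q4 q2-1->q3 q3-0->q3 q3-1->q3 q4-0->q4 q4-1->q4

Check the first 3 symbols one by one: q0 through q2 record how many have matched `001` so far; any wrong symbol goes to the dead state q4. After all 3 match we enter the accepting sink q3.
        0   1  
>  q0   q1  q4 
   q1   q2  q4 
   q2   q4  q3 
 * q3   q3  q3 
   q4   q4  q4 
(> = start, * = accepting)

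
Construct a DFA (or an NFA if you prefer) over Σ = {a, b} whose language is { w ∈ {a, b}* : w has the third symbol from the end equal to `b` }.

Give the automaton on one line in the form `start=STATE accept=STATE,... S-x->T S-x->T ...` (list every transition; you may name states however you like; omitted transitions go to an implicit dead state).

A DFA must remember the last 3 symbols (since which symbol is third-to-last isn't known until the input ends). Use one state per possible window of the last ≤3 symbols; accept from those whose window starts with `b`.
A 15-state machine:
          a    b  
>  q0     q1   q2 
   q1     q3   q4 
   q2     q5   q6 
   q3     q7   q8 
   q4     q9  q10 
   q5    q11  q12 
   q6    q13  q14 
   q7     q7   q8 
   q8     q9  q10 
   q9    q11  q12 
   q10   q13  q14 
 * q11    q7   q8 
 * q12    q9  q10 
 * q13   q11  q12 
 * q14   q13  q14 
(> = start, * = accepting)

start=q0 accept=q11,q12,q13,q14 q0-a->q1 q0-b->q2 q1-a->q3 q1-b->q4 q2-a->q5 q2-b->q6 q3-a->q7 q3-b->q8 q4-a->q9 q4-b->q10 q5-a->q11 q5-b->q12 q6-a->q13 q6-b->q14 q7-a->q7 q7-b->q8 q8-a->q9 q8-b->q10 q9-a->q11 q9-b->q12 q10-a->q13 q10-b->q14 q11-a->q7 q11-b->q8 q12-a->q9 q12-b->q10 q13-a->q11 q13-b->q12 q14-a->q13 q14-b->q14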